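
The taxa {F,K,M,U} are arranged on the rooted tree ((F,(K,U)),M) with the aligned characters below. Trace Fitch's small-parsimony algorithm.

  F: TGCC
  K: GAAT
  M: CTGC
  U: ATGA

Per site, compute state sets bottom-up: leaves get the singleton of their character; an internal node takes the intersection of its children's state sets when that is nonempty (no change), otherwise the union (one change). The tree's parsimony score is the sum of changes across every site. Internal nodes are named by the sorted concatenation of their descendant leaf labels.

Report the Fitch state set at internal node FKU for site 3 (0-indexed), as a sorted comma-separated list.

A,C,T

[col 0] KU: children K:{G}, U:{A} ∪→ {A,G}; cost 1
[col 0] FKU: children F:{T}, KU:{A,G} ∪→ {A,G,T}; cost 1
[col 0] FKMU: children FKU:{A,G,T}, M:{C} ∪→ {A,C,G,T}; cost 1
[col 1] KU: children K:{A}, U:{T} ∪→ {A,T}; cost 1
[col 1] FKU: children F:{G}, KU:{A,T} ∪→ {A,G,T}; cost 1
[col 1] FKMU: children FKU:{A,G,T}, M:{T} ∩→ {T}; cost 0
[col 2] KU: children K:{A}, U:{G} ∪→ {A,G}; cost 1
[col 2] FKU: children F:{C}, KU:{A,G} ∪→ {A,C,G}; cost 1
[col 2] FKMU: children FKU:{A,C,G}, M:{G} ∩→ {G}; cost 0
[col 3] KU: children K:{T}, U:{A} ∪→ {A,T}; cost 1
[col 3] FKU: children F:{C}, KU:{A,T} ∪→ {A,C,T}; cost 1
[col 3] FKMU: children FKU:{A,C,T}, M:{C} ∩→ {C}; cost 0
per-site changes: [3, 2, 2, 2]; total = 9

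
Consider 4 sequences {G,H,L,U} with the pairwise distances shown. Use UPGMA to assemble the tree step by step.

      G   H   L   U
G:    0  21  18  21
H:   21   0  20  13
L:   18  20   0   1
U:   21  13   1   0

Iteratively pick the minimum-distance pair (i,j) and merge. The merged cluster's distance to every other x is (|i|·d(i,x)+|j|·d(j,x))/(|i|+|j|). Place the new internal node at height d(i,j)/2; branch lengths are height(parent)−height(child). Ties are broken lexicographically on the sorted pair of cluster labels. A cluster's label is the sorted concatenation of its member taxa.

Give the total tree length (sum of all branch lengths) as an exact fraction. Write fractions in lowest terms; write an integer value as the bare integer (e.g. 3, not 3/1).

step 1: merge (L,U) at d=1; branch lengths L→1/2, U→1/2; new cluster LU
  updated: d(G,LU)=39/2, d(H,LU)=33/2
step 2: merge (H,LU) at d=33/2; branch lengths H→33/4, LU→31/4; new cluster HLU
  updated: d(G,HLU)=20
step 3: merge (G,HLU) at d=20; branch lengths G→10, HLU→7/4; new cluster GHLU
final tree: (G:10,(H:33/4,(L:1/2,U:1/2):31/4):7/4)
total length: 115/4

115/4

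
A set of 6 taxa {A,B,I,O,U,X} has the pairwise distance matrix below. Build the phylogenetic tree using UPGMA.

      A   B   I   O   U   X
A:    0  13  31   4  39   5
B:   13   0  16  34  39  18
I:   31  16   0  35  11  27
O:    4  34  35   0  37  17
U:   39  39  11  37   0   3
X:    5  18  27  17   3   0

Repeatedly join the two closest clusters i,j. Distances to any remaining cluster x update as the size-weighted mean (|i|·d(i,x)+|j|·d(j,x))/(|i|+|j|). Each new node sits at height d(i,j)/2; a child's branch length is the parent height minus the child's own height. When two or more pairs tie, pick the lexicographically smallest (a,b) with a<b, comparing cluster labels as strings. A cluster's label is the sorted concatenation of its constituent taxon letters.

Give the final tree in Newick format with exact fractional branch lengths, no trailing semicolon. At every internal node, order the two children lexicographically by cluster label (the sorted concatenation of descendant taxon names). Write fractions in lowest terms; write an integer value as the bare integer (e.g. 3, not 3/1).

1. join U+X (d=3) ⇒ UX; edges |U|=3/2, |X|=3/2
  updated: d(A,UX)=22, d(B,UX)=57/2, d(I,UX)=19, d(O,UX)=27
2. join A+O (d=4) ⇒ AO; edges |A|=2, |O|=2
  updated: d(AO,B)=47/2, d(AO,I)=33, d(AO,UX)=49/2
3. join B+I (d=16) ⇒ BI; edges |B|=8, |I|=8
  updated: d(AO,BI)=113/4, d(BI,UX)=95/4
4. join BI+UX (d=95/4) ⇒ BIUX; edges |BI|=31/8, |UX|=83/8
  updated: d(AO,BIUX)=211/8
5. join AO+BIUX (d=211/8) ⇒ ABIOUX; edges |AO|=179/16, |BIUX|=21/16
final tree: ((A:2,O:2):179/16,((B:8,I:8):31/8,(U:3/2,X:3/2):83/8):21/16)
total length: 199/4

((A:2,O:2):179/16,((B:8,I:8):31/8,(U:3/2,X:3/2):83/8):21/16)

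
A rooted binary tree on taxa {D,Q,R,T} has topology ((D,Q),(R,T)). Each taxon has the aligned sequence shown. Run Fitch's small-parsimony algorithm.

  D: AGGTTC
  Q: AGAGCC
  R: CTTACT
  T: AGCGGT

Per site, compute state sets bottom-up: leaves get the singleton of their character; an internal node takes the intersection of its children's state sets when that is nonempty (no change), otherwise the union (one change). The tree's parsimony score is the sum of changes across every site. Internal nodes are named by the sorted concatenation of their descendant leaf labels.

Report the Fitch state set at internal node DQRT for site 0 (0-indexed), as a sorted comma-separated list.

DQ@0: {A} ∩ {A} = {A} (intersection, +0)
RT@0: {C} ∪ {A} = {A,C} (union, +1)
DQRT@0: {A} ∩ {A,C} = {A} (intersection, +0)
DQ@1: {G} ∩ {G} = {G} (intersection, +0)
RT@1: {T} ∪ {G} = {G,T} (union, +1)
DQRT@1: {G} ∩ {G,T} = {G} (intersection, +0)
DQ@2: {G} ∪ {A} = {A,G} (union, +1)
RT@2: {T} ∪ {C} = {C,T} (union, +1)
DQRT@2: {A,G} ∪ {C,T} = {A,C,G,T} (union, +1)
DQ@3: {T} ∪ {G} = {G,T} (union, +1)
RT@3: {A} ∪ {G} = {A,G} (union, +1)
DQRT@3: {G,T} ∩ {A,G} = {G} (intersection, +0)
DQ@4: {T} ∪ {C} = {C,T} (union, +1)
RT@4: {C} ∪ {G} = {C,G} (union, +1)
DQRT@4: {C,T} ∩ {C,G} = {C} (intersection, +0)
DQ@5: {C} ∩ {C} = {C} (intersection, +0)
RT@5: {T} ∩ {T} = {T} (intersection, +0)
DQRT@5: {C} ∪ {T} = {C,T} (union, +1)
per-site changes: [1, 1, 3, 2, 2, 1]; total = 10

A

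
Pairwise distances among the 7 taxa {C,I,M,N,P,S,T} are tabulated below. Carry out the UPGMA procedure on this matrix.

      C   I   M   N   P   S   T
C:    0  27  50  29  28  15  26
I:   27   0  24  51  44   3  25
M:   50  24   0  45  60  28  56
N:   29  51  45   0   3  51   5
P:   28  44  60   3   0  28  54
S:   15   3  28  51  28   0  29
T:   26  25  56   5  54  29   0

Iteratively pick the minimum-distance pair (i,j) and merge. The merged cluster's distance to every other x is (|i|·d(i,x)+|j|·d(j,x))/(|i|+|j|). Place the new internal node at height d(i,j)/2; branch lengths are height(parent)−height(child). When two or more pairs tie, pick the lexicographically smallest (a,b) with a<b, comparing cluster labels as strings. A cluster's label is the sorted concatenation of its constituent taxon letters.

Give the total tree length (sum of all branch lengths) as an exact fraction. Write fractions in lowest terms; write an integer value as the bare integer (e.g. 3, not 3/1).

2131/24

iteration 1: select I,S (d=3); attach at lengths (3/2, 3/2); label the merged cluster IS
  updated: d(C,IS)=21, d(IS,M)=26, d(IS,N)=51, d(IS,P)=36, d(IS,T)=27
iteration 2: select N,P (d=3); attach at lengths (3/2, 3/2); label the merged cluster NP
  updated: d(C,NP)=57/2, d(IS,NP)=87/2, d(M,NP)=105/2, d(NP,T)=59/2
iteration 3: select C,IS (d=21); attach at lengths (21/2, 9); label the merged cluster CIS
  updated: d(CIS,M)=34, d(CIS,NP)=77/2, d(CIS,T)=80/3
iteration 4: select CIS,T (d=80/3); attach at lengths (17/6, 40/3); label the merged cluster CIST
  updated: d(CIST,M)=79/2, d(CIST,NP)=145/4
iteration 5: select CIST,NP (d=145/4); attach at lengths (115/24, 133/8); label the merged cluster CINPST
  updated: d(CINPST,M)=263/6
iteration 6: select CINPST,M (d=263/6); attach at lengths (91/24, 263/12); label the merged cluster CIMNPST
final tree: ((((C:21/2,(I:3/2,S:3/2):9):17/6,T:40/3):115/24,(N:3/2,P:3/2):133/8):91/24,M:263/12)
total length: 2131/24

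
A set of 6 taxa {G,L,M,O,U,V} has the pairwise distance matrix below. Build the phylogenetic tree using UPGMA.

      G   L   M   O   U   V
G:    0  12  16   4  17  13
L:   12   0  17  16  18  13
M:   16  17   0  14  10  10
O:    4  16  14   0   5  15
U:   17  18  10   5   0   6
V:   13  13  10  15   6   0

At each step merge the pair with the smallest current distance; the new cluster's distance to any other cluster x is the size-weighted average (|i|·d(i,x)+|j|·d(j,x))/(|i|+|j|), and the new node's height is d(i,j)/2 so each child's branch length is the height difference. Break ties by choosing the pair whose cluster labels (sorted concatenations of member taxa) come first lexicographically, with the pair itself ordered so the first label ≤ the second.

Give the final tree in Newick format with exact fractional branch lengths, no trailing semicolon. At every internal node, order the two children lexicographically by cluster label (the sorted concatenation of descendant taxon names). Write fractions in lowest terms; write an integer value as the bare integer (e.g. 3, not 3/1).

(((G:2,O:2):14/3,(M:5,(U:3,V:3):2):5/3):14/15,L:38/5)

step 1: merge (G,O) at d=4; branch lengths G→2, O→2; new cluster GO
  updated: d(GO,L)=14, d(GO,M)=15, d(GO,U)=11, d(GO,V)=14
step 2: merge (U,V) at d=6; branch lengths U→3, V→3; new cluster UV
  updated: d(GO,UV)=25/2, d(L,UV)=31/2, d(M,UV)=10
step 3: merge (M,UV) at d=10; branch lengths M→5, UV→2; new cluster MUV
  updated: d(GO,MUV)=40/3, d(L,MUV)=16
step 4: merge (GO,MUV) at d=40/3; branch lengths GO→14/3, MUV→5/3; new cluster GMOUV
  updated: d(GMOUV,L)=76/5
step 5: merge (GMOUV,L) at d=76/5; branch lengths GMOUV→14/15, L→38/5; new cluster GLMOUV
final tree: (((G:2,O:2):14/3,(M:5,(U:3,V:3):2):5/3):14/15,L:38/5)
total length: 478/15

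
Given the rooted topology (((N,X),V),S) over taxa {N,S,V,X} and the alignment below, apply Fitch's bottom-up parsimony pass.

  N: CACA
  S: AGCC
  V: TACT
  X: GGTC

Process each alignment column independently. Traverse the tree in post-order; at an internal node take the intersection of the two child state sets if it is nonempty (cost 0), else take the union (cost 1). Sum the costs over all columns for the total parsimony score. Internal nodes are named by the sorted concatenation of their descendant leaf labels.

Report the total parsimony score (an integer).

8

site 0, node NX: N={C} ∪ X={G} → {C,G} (+1)
site 0, node NVX: NX={C,G} ∪ V={T} → {C,G,T} (+1)
site 0, node NSVX: NVX={C,G,T} ∪ S={A} → {A,C,G,T} (+1)
site 1, node NX: N={A} ∪ X={G} → {A,G} (+1)
site 1, node NVX: NX={A,G} ∩ V={A} → {A} (+0)
site 1, node NSVX: NVX={A} ∪ S={G} → {A,G} (+1)
site 2, node NX: N={C} ∪ X={T} → {C,T} (+1)
site 2, node NVX: NX={C,T} ∩ V={C} → {C} (+0)
site 2, node NSVX: NVX={C} ∩ S={C} → {C} (+0)
site 3, node NX: N={A} ∪ X={C} → {A,C} (+1)
site 3, node NVX: NX={A,C} ∪ V={T} → {A,C,T} (+1)
site 3, node NSVX: NVX={A,C,T} ∩ S={C} → {C} (+0)
per-site changes: [3, 2, 1, 2]; total = 8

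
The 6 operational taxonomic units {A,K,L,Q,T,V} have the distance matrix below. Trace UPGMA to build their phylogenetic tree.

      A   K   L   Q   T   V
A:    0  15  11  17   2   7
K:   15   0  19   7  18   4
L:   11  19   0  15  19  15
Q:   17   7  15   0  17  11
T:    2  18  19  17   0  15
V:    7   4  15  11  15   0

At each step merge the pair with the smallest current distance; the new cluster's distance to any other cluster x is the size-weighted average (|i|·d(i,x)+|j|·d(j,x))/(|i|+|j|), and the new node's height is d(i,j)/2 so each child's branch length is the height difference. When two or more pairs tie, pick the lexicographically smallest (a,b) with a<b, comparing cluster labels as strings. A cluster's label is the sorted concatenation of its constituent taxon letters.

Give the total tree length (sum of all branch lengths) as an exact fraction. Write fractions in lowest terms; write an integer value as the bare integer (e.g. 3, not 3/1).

1. join A+T (d=2) ⇒ AT; edges |A|=1, |T|=1
  updated: d(AT,K)=33/2, d(AT,L)=15, d(AT,Q)=17, d(AT,V)=11
2. join K+V (d=4) ⇒ KV; edges |K|=2, |V|=2
  updated: d(AT,KV)=55/4, d(KV,L)=17, d(KV,Q)=9
3. join KV+Q (d=9) ⇒ KQV; edges |KV|=5/2, |Q|=9/2
  updated: d(AT,KQV)=89/6, d(KQV,L)=49/3
4. join AT+KQV (d=89/6) ⇒ AKQTV; edges |AT|=77/12, |KQV|=35/12
  updated: d(AKQTV,L)=79/5
5. join AKQTV+L (d=79/5) ⇒ AKLQTV; edges |AKQTV|=29/60, |L|=79/10
final tree: (((A:1,T:1):77/12,((K:2,V:2):5/2,Q:9/2):35/12):29/60,L:79/10)
total length: 1843/60

1843/60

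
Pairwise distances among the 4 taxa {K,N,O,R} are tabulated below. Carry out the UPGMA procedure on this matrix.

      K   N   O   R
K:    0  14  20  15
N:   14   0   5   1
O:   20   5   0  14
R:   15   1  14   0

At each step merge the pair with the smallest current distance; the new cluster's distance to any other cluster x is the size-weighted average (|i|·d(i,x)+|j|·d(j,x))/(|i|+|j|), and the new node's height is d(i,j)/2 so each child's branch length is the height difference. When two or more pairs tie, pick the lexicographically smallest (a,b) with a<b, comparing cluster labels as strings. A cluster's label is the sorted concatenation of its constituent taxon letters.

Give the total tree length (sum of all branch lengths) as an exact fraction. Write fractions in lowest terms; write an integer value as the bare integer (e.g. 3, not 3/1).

step 1: merge (N,R) at d=1; branch lengths N→1/2, R→1/2; new cluster NR
  updated: d(K,NR)=29/2, d(NR,O)=19/2
step 2: merge (NR,O) at d=19/2; branch lengths NR→17/4, O→19/4; new cluster NOR
  updated: d(K,NOR)=49/3
step 3: merge (K,NOR) at d=49/3; branch lengths K→49/6, NOR→41/12; new cluster KNOR
final tree: (K:49/6,((N:1/2,R:1/2):17/4,O:19/4):41/12)
total length: 259/12

259/12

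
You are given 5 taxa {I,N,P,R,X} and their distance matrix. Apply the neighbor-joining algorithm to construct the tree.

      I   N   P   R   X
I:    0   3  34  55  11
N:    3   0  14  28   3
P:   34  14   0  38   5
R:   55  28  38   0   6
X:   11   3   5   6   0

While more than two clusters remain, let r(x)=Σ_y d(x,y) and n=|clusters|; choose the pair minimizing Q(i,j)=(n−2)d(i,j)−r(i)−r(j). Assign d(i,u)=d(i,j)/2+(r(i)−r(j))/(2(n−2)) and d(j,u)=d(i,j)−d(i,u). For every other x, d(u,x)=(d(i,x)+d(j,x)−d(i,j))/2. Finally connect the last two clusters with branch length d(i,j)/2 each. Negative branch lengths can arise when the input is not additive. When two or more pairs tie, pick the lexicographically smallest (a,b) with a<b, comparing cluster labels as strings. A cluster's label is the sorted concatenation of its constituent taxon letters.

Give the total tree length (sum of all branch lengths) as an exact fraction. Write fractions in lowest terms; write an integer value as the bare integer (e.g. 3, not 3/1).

315/8

iteration 1: select I,N (d=3, Q=-142); attach at lengths (32/3, -23/3); label the merged cluster IN
  updated: d(IN,P)=45/2, d(IN,R)=40, d(IN,X)=11/2
iteration 2: select IN,P (d=45/2, Q=-177/2); attach at lengths (95/8, 85/8); label the merged cluster INP
  updated: d(INP,R)=111/4, d(INP,X)=-6
iteration 3: select INP,R (d=111/4, Q=-111/4); attach at lengths (63/8, 159/8); label the merged cluster INPR
  updated: d(INPR,X)=-111/8
iteration 4: select INPR,X (d=-111/8); attach at lengths (-111/16, -111/16); label the merged cluster INPRX
final tree: ((((I:32/3,N:-23/3):95/8,P:85/8):63/8,R:159/8):-111/16,X:-111/16)
total length: 315/8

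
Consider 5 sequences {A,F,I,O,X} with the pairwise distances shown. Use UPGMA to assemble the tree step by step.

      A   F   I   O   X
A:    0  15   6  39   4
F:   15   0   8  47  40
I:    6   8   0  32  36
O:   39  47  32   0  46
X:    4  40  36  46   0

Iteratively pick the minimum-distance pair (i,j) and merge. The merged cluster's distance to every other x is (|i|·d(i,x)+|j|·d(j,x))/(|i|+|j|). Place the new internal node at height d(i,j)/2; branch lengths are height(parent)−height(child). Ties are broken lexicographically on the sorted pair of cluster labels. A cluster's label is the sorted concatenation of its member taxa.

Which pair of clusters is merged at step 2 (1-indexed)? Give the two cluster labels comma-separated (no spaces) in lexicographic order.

F,I

1. join A+X (d=4) ⇒ AX; edges |A|=2, |X|=2
  updated: d(AX,F)=55/2, d(AX,I)=21, d(AX,O)=85/2
2. join F+I (d=8) ⇒ FI; edges |F|=4, |I|=4
  updated: d(AX,FI)=97/4, d(FI,O)=79/2
3. join AX+FI (d=97/4) ⇒ AFIX; edges |AX|=81/8, |FI|=65/8
  updated: d(AFIX,O)=41
4. join AFIX+O (d=41) ⇒ AFIOX; edges |AFIX|=67/8, |O|=41/2
final tree: (((A:2,X:2):81/8,(F:4,I:4):65/8):67/8,O:41/2)
total length: 473/8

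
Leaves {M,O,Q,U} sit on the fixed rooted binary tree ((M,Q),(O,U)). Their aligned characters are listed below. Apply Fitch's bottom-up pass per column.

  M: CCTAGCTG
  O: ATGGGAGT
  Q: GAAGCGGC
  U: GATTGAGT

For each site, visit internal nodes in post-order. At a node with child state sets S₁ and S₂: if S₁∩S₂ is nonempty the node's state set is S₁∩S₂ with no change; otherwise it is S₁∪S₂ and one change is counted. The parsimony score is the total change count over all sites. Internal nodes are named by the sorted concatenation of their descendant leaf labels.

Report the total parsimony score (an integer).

MQ@0: {C} ∪ {G} = {C,G} (union, +1)
OU@0: {A} ∪ {G} = {A,G} (union, +1)
MOQU@0: {C,G} ∩ {A,G} = {G} (intersection, +0)
MQ@1: {C} ∪ {A} = {A,C} (union, +1)
OU@1: {T} ∪ {A} = {A,T} (union, +1)
MOQU@1: {A,C} ∩ {A,T} = {A} (intersection, +0)
MQ@2: {T} ∪ {A} = {A,T} (union, +1)
OU@2: {G} ∪ {T} = {G,T} (union, +1)
MOQU@2: {A,T} ∩ {G,T} = {T} (intersection, +0)
MQ@3: {A} ∪ {G} = {A,G} (union, +1)
OU@3: {G} ∪ {T} = {G,T} (union, +1)
MOQU@3: {A,G} ∩ {G,T} = {G} (intersection, +0)
MQ@4: {G} ∪ {C} = {C,G} (union, +1)
OU@4: {G} ∩ {G} = {G} (intersection, +0)
MOQU@4: {C,G} ∩ {G} = {G} (intersection, +0)
MQ@5: {C} ∪ {G} = {C,G} (union, +1)
OU@5: {A} ∩ {A} = {A} (intersection, +0)
MOQU@5: {C,G} ∪ {A} = {A,C,G} (union, +1)
MQ@6: {T} ∪ {G} = {G,T} (union, +1)
OU@6: {G} ∩ {G} = {G} (intersection, +0)
MOQU@6: {G,T} ∩ {G} = {G} (intersection, +0)
MQ@7: {G} ∪ {C} = {C,G} (union, +1)
OU@7: {T} ∩ {T} = {T} (intersection, +0)
MOQU@7: {C,G} ∪ {T} = {C,G,T} (union, +1)
per-site changes: [2, 2, 2, 2, 1, 2, 1, 2]; total = 14

14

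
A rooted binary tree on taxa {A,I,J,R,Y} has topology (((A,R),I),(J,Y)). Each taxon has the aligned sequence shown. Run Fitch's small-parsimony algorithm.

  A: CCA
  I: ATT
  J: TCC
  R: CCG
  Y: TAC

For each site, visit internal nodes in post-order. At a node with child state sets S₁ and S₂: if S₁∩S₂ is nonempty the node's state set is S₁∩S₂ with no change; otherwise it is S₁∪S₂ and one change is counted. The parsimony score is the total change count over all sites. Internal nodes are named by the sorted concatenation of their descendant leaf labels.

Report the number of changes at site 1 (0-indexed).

2

AR@0: {C} ∩ {C} = {C} (intersection, +0)
AIR@0: {C} ∪ {A} = {A,C} (union, +1)
JY@0: {T} ∩ {T} = {T} (intersection, +0)
AIJRY@0: {A,C} ∪ {T} = {A,C,T} (union, +1)
AR@1: {C} ∩ {C} = {C} (intersection, +0)
AIR@1: {C} ∪ {T} = {C,T} (union, +1)
JY@1: {C} ∪ {A} = {A,C} (union, +1)
AIJRY@1: {C,T} ∩ {A,C} = {C} (intersection, +0)
AR@2: {A} ∪ {G} = {A,G} (union, +1)
AIR@2: {A,G} ∪ {T} = {A,G,T} (union, +1)
JY@2: {C} ∩ {C} = {C} (intersection, +0)
AIJRY@2: {A,G,T} ∪ {C} = {A,C,G,T} (union, +1)
per-site changes: [2, 2, 3]; total = 7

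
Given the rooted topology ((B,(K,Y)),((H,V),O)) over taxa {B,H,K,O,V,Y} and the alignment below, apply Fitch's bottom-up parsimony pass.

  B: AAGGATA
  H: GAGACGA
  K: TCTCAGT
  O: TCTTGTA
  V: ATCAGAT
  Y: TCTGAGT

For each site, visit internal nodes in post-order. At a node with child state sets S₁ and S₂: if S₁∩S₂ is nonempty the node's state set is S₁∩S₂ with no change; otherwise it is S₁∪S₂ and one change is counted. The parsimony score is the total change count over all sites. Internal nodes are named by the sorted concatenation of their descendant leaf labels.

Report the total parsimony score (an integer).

KY@0: {T} ∩ {T} = {T} (intersection, +0)
BKY@0: {A} ∪ {T} = {A,T} (union, +1)
HV@0: {G} ∪ {A} = {A,G} (union, +1)
HOV@0: {A,G} ∪ {T} = {A,G,T} (union, +1)
BHKOVY@0: {A,T} ∩ {A,G,T} = {A,T} (intersection, +0)
KY@1: {C} ∩ {C} = {C} (intersection, +0)
BKY@1: {A} ∪ {C} = {A,C} (union, +1)
HV@1: {A} ∪ {T} = {A,T} (union, +1)
HOV@1: {A,T} ∪ {C} = {A,C,T} (union, +1)
BHKOVY@1: {A,C} ∩ {A,C,T} = {A,C} (intersection, +0)
KY@2: {T} ∩ {T} = {T} (intersection, +0)
BKY@2: {G} ∪ {T} = {G,T} (union, +1)
HV@2: {G} ∪ {C} = {C,G} (union, +1)
HOV@2: {C,G} ∪ {T} = {C,G,T} (union, +1)
BHKOVY@2: {G,T} ∩ {C,G,T} = {G,T} (intersection, +0)
KY@3: {C} ∪ {G} = {C,G} (union, +1)
BKY@3: {G} ∩ {C,G} = {G} (intersection, +0)
HV@3: {A} ∩ {A} = {A} (intersection, +0)
HOV@3: {A} ∪ {T} = {A,T} (union, +1)
BHKOVY@3: {G} ∪ {A,T} = {A,G,T} (union, +1)
KY@4: {A} ∩ {A} = {A} (intersection, +0)
BKY@4: {A} ∩ {A} = {A} (intersection, +0)
HV@4: {C} ∪ {G} = {C,G} (union, +1)
HOV@4: {C,G} ∩ {G} = {G} (intersection, +0)
BHKOVY@4: {A} ∪ {G} = {A,G} (union, +1)
KY@5: {G} ∩ {G} = {G} (intersection, +0)
BKY@5: {T} ∪ {G} = {G,T} (union, +1)
HV@5: {G} ∪ {A} = {A,G} (union, +1)
HOV@5: {A,G} ∪ {T} = {A,G,T} (union, +1)
BHKOVY@5: {G,T} ∩ {A,G,T} = {G,T} (intersection, +0)
KY@6: {T} ∩ {T} = {T} (intersection, +0)
BKY@6: {A} ∪ {T} = {A,T} (union, +1)
HV@6: {A} ∪ {T} = {A,T} (union, +1)
HOV@6: {A,T} ∩ {A} = {A} (intersection, +0)
BHKOVY@6: {A,T} ∩ {A} = {A} (intersection, +0)
per-site changes: [3, 3, 3, 3, 2, 3, 2]; total = 19

19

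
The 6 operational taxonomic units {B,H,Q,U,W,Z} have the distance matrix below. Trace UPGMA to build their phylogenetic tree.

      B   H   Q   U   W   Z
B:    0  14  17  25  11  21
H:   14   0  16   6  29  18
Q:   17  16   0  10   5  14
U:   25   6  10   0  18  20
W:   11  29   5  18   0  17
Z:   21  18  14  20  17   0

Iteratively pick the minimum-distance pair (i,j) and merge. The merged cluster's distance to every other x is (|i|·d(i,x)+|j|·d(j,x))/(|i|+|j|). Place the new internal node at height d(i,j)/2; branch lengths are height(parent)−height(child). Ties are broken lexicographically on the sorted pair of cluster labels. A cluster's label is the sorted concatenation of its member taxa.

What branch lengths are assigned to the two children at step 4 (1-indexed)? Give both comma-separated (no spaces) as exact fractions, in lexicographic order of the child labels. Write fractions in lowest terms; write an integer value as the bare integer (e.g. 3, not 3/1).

iteration 1: select Q,W (d=5); attach at lengths (5/2, 5/2); label the merged cluster QW
  updated: d(B,QW)=14, d(H,QW)=45/2, d(QW,U)=14, d(QW,Z)=31/2
iteration 2: select H,U (d=6); attach at lengths (3, 3); label the merged cluster HU
  updated: d(B,HU)=39/2, d(HU,QW)=73/4, d(HU,Z)=19
iteration 3: select B,QW (d=14); attach at lengths (7, 9/2); label the merged cluster BQW
  updated: d(BQW,HU)=56/3, d(BQW,Z)=52/3
iteration 4: select BQW,Z (d=52/3); attach at lengths (5/3, 26/3); label the merged cluster BQWZ
  updated: d(BQWZ,HU)=75/4
iteration 5: select BQWZ,HU (d=75/4); attach at lengths (17/24, 51/8); label the merged cluster BHQUWZ
final tree: (((B:7,(Q:5/2,W:5/2):9/2):5/3,Z:26/3):17/24,(H:3,U:3):51/8)
total length: 479/12

5/3,26/3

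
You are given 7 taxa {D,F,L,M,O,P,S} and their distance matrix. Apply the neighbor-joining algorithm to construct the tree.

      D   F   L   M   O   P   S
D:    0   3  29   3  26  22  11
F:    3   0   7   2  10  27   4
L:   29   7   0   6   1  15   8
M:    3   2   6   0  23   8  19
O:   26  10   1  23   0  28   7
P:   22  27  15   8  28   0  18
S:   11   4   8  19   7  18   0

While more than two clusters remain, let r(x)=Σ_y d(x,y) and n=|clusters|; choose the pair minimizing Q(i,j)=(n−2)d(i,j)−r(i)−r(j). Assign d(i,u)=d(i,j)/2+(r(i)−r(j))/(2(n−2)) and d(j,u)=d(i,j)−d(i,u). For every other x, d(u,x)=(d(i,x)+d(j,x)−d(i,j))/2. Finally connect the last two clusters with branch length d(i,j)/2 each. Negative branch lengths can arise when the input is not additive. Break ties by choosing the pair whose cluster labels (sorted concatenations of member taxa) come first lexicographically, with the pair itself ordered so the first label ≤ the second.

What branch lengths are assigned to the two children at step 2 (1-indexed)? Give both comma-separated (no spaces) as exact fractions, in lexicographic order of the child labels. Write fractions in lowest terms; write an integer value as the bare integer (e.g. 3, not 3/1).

iteration 1: select L,O (d=1, Q=-156); attach at lengths (-12/5, 17/5); label the merged cluster LO
  updated: d(D,LO)=27, d(F,LO)=8, d(LO,M)=14, d(LO,P)=21, d(LO,S)=7
iteration 2: select M,P (d=8, Q=-110); attach at lengths (-9/4, 41/4); label the merged cluster MP
  updated: d(D,MP)=17/2, d(F,MP)=21/2, d(LO,MP)=27/2, d(MP,S)=29/2
iteration 3: select D,MP (d=17/2, Q=-71); attach at lengths (14/3, 23/6); label the merged cluster DMP
  updated: d(DMP,F)=5/2, d(DMP,LO)=16, d(DMP,S)=17/2
iteration 4: select DMP,F (d=5/2, Q=-73/2); attach at lengths (35/8, -15/8); label the merged cluster DFMP
  updated: d(DFMP,LO)=43/4, d(DFMP,S)=5
iteration 5: select DFMP,LO (d=43/4, Q=-91/4); attach at lengths (35/8, 51/8); label the merged cluster DFLMOP
  updated: d(DFLMOP,S)=5/8
iteration 6: select DFLMOP,S (d=5/8); attach at lengths (5/16, 5/16); label the merged cluster DFLMOPS
final tree: ((((D:14/3,(M:-9/4,P:41/4):23/6):35/8,F:-15/8):35/8,(L:-12/5,O:17/5):51/8):5/16,S:5/16)
total length: 251/8

-9/4,41/4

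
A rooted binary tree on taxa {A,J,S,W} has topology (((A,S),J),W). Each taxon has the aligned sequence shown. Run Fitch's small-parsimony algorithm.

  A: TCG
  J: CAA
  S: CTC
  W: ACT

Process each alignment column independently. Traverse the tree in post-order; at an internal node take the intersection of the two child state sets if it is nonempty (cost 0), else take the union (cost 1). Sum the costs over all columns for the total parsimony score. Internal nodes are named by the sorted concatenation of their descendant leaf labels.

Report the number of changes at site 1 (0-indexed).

2

AS@0: {T} ∪ {C} = {C,T} (union, +1)
AJS@0: {C,T} ∩ {C} = {C} (intersection, +0)
AJSW@0: {C} ∪ {A} = {A,C} (union, +1)
AS@1: {C} ∪ {T} = {C,T} (union, +1)
AJS@1: {C,T} ∪ {A} = {A,C,T} (union, +1)
AJSW@1: {A,C,T} ∩ {C} = {C} (intersection, +0)
AS@2: {G} ∪ {C} = {C,G} (union, +1)
AJS@2: {C,G} ∪ {A} = {A,C,G} (union, +1)
AJSW@2: {A,C,G} ∪ {T} = {A,C,G,T} (union, +1)
per-site changes: [2, 2, 3]; total = 7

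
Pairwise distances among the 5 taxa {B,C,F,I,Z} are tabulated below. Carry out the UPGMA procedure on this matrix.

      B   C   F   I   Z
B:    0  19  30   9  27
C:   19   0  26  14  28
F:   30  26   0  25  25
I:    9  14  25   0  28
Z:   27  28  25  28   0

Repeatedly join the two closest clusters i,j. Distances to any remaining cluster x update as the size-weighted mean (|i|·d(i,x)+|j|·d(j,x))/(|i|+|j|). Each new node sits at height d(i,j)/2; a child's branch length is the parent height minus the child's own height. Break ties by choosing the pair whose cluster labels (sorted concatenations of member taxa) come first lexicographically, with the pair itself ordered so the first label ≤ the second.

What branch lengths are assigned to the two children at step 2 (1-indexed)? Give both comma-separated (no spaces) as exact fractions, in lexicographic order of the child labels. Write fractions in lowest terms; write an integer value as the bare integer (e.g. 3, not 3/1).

1. join B+I (d=9) ⇒ BI; edges |B|=9/2, |I|=9/2
  updated: d(BI,C)=33/2, d(BI,F)=55/2, d(BI,Z)=55/2
2. join BI+C (d=33/2) ⇒ BCI; edges |BI|=15/4, |C|=33/4
  updated: d(BCI,F)=27, d(BCI,Z)=83/3
3. join F+Z (d=25) ⇒ FZ; edges |F|=25/2, |Z|=25/2
  updated: d(BCI,FZ)=82/3
4. join BCI+FZ (d=82/3) ⇒ BCFIZ; edges |BCI|=65/12, |FZ|=7/6
final tree: (((B:9/2,I:9/2):15/4,C:33/4):65/12,(F:25/2,Z:25/2):7/6)
total length: 631/12

15/4,33/4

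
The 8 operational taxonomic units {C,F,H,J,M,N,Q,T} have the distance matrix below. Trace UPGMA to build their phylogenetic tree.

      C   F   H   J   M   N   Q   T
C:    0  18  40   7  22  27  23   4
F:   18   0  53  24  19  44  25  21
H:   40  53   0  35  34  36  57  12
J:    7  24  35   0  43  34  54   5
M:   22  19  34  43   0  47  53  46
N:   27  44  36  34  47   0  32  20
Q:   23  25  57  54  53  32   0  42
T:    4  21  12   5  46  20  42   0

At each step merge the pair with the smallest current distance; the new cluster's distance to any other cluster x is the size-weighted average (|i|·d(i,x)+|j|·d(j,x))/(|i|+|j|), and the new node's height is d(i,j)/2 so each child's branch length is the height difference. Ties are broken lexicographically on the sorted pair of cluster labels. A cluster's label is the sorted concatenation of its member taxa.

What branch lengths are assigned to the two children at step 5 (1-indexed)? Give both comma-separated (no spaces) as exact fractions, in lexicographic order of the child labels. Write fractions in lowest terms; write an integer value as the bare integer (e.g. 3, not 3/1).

iteration 1: select C,T (d=4); attach at lengths (2, 2); label the merged cluster CT
  updated: d(CT,F)=39/2, d(CT,H)=26, d(CT,J)=6, d(CT,M)=34, d(CT,N)=47/2, d(CT,Q)=65/2
iteration 2: select CT,J (d=6); attach at lengths (1, 3); label the merged cluster CJT
  updated: d(CJT,F)=21, d(CJT,H)=29, d(CJT,M)=37, d(CJT,N)=27, d(CJT,Q)=119/3
iteration 3: select F,M (d=19); attach at lengths (19/2, 19/2); label the merged cluster FM
  updated: d(CJT,FM)=29, d(FM,H)=87/2, d(FM,N)=91/2, d(FM,Q)=39
iteration 4: select CJT,N (d=27); attach at lengths (21/2, 27/2); label the merged cluster CJNT
  updated: d(CJNT,FM)=265/8, d(CJNT,H)=123/4, d(CJNT,Q)=151/4
iteration 5: select CJNT,H (d=123/4); attach at lengths (15/8, 123/8); label the merged cluster CHJNT
  updated: d(CHJNT,FM)=176/5, d(CHJNT,Q)=208/5
iteration 6: select CHJNT,FM (d=176/5); attach at lengths (89/40, 81/10); label the merged cluster CFHJMNT
  updated: d(CFHJMNT,Q)=286/7
iteration 7: select CFHJMNT,Q (d=286/7); attach at lengths (99/35, 143/7); label the merged cluster CFHJMNQT
final tree: ((((((C:2,T:2):1,J:3):21/2,N:27/2):15/8,H:123/8):89/40,(F:19/2,M:19/2):81/10):99/35,Q:143/7)
total length: 28513/280

15/8,123/8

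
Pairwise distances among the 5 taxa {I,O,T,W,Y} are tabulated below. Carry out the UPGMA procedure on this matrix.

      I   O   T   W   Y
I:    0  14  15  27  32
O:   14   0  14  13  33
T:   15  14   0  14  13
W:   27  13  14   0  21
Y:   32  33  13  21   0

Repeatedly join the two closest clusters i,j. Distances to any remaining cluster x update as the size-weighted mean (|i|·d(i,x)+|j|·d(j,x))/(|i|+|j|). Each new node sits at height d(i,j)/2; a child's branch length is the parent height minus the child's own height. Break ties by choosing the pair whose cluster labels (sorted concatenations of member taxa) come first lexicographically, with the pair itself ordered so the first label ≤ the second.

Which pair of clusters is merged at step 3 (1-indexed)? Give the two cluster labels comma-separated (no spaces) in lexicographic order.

I,OW

step 1: merge (O,W) at d=13; branch lengths O→13/2, W→13/2; new cluster OW
  updated: d(I,OW)=41/2, d(OW,T)=14, d(OW,Y)=27
step 2: merge (T,Y) at d=13; branch lengths T→13/2, Y→13/2; new cluster TY
  updated: d(I,TY)=47/2, d(OW,TY)=41/2
step 3: merge (I,OW) at d=41/2; branch lengths I→41/4, OW→15/4; new cluster IOW
  updated: d(IOW,TY)=43/2
step 4: merge (IOW,TY) at d=43/2; branch lengths IOW→1/2, TY→17/4; new cluster IOTWY
final tree: ((I:41/4,(O:13/2,W:13/2):15/4):1/2,(T:13/2,Y:13/2):17/4)
total length: 179/4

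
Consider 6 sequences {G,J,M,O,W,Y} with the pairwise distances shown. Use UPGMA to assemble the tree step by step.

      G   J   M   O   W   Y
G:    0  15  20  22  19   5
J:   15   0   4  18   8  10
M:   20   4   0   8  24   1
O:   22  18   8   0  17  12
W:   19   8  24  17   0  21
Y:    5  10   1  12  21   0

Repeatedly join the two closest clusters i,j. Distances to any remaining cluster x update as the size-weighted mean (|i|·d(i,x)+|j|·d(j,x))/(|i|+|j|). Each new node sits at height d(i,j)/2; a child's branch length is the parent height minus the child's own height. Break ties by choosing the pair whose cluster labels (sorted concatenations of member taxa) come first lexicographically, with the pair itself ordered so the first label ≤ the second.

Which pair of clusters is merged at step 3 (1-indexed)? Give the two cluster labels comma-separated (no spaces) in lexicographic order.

1. join M+Y (d=1) ⇒ MY; edges |M|=1/2, |Y|=1/2
  updated: d(G,MY)=25/2, d(J,MY)=7, d(MY,O)=10, d(MY,W)=45/2
2. join J+MY (d=7) ⇒ JMY; edges |J|=7/2, |MY|=3
  updated: d(G,JMY)=40/3, d(JMY,O)=38/3, d(JMY,W)=53/3
3. join JMY+O (d=38/3) ⇒ JMOY; edges |JMY|=17/6, |O|=19/3
  updated: d(G,JMOY)=31/2, d(JMOY,W)=35/2
4. join G+JMOY (d=31/2) ⇒ GJMOY; edges |G|=31/4, |JMOY|=17/12
  updated: d(GJMOY,W)=89/5
5. join GJMOY+W (d=89/5) ⇒ GJMOWY; edges |GJMOY|=23/20, |W|=89/10
final tree: ((G:31/4,((J:7/2,(M:1/2,Y:1/2):3):17/6,O:19/3):17/12):23/20,W:89/10)
total length: 2153/60

JMY,O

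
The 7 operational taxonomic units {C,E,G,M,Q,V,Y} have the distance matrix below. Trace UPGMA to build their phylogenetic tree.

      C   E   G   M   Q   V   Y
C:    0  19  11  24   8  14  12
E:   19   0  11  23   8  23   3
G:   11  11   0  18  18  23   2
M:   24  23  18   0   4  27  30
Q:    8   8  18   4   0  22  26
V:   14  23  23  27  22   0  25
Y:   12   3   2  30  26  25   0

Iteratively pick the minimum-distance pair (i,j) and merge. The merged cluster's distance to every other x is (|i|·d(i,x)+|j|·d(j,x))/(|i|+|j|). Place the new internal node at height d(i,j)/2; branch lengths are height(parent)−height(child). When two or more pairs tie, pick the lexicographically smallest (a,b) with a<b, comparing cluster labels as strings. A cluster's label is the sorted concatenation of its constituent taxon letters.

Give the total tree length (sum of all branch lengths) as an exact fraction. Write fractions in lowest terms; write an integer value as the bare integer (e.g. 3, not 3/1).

step 1: merge (G,Y) at d=2; branch lengths G→1, Y→1; new cluster GY
  updated: d(C,GY)=23/2, d(E,GY)=7, d(GY,M)=24, d(GY,Q)=22, d(GY,V)=24
step 2: merge (M,Q) at d=4; branch lengths M→2, Q→2; new cluster MQ
  updated: d(C,MQ)=16, d(E,MQ)=31/2, d(GY,MQ)=23, d(MQ,V)=49/2
step 3: merge (E,GY) at d=7; branch lengths E→7/2, GY→5/2; new cluster EGY
  updated: d(C,EGY)=14, d(EGY,MQ)=41/2, d(EGY,V)=71/3
step 4: merge (C,EGY) at d=14; branch lengths C→7, EGY→7/2; new cluster CEGY
  updated: d(CEGY,MQ)=155/8, d(CEGY,V)=85/4
step 5: merge (CEGY,MQ) at d=155/8; branch lengths CEGY→43/16, MQ→123/16; new cluster CEGMQY
  updated: d(CEGMQY,V)=67/3
step 6: merge (CEGMQY,V) at d=67/3; branch lengths CEGMQY→71/48, V→67/6; new cluster CEGMQVY
final tree: (((C:7,(E:7/2,(G:1,Y:1):5/2):7/2):43/16,(M:2,Q:2):123/16):71/48,V:67/6)
total length: 2185/48

2185/48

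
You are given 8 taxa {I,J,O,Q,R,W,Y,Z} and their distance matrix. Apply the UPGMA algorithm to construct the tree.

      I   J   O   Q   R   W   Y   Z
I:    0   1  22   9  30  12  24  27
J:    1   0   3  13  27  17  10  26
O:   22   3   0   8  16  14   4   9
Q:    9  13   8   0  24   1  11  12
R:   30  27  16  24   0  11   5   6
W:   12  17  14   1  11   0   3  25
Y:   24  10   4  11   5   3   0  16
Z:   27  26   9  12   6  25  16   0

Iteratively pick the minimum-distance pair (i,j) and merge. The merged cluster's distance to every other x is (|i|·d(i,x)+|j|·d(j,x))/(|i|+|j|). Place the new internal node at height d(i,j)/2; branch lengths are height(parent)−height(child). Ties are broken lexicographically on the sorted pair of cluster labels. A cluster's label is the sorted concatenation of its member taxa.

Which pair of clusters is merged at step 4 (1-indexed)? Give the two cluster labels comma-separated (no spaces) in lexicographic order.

R,Z

1. join I+J (d=1) ⇒ IJ; edges |I|=1/2, |J|=1/2
  updated: d(IJ,O)=25/2, d(IJ,Q)=11, d(IJ,R)=57/2, d(IJ,W)=29/2, d(IJ,Y)=17, d(IJ,Z)=53/2
2. join Q+W (d=1) ⇒ QW; edges |Q|=1/2, |W|=1/2
  updated: d(IJ,QW)=51/4, d(O,QW)=11, d(QW,R)=35/2, d(QW,Y)=7, d(QW,Z)=37/2
3. join O+Y (d=4) ⇒ OY; edges |O|=2, |Y|=2
  updated: d(IJ,OY)=59/4, d(OY,QW)=9, d(OY,R)=21/2, d(OY,Z)=25/2
4. join R+Z (d=6) ⇒ RZ; edges |R|=3, |Z|=3
  updated: d(IJ,RZ)=55/2, d(OY,RZ)=23/2, d(QW,RZ)=18
5. join OY+QW (d=9) ⇒ OQWY; edges |OY|=5/2, |QW|=4
  updated: d(IJ,OQWY)=55/4, d(OQWY,RZ)=59/4
6. join IJ+OQWY (d=55/4) ⇒ IJOQWY; edges |IJ|=51/8, |OQWY|=19/8
  updated: d(IJOQWY,RZ)=19
7. join IJOQWY+RZ (d=19) ⇒ IJOQRWYZ; edges |IJOQWY|=21/8, |RZ|=13/2
final tree: (((I:1/2,J:1/2):51/8,((O:2,Y:2):5/2,(Q:1/2,W:1/2):4):19/8):21/8,(R:3,Z:3):13/2)
total length: 291/8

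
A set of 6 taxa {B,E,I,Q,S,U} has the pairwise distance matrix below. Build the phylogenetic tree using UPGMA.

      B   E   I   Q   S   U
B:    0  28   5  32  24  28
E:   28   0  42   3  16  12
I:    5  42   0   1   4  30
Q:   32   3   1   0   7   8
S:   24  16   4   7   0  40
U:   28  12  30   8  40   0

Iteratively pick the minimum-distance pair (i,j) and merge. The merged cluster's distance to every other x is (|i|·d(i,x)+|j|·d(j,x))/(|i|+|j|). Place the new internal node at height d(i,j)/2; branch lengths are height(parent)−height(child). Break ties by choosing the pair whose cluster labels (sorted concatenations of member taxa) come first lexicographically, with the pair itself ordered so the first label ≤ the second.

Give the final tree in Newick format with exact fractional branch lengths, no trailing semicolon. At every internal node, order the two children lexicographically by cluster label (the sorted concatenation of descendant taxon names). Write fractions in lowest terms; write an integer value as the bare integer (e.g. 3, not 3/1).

((B:61/6,((I:1/2,Q:1/2):9/4,S:11/4):89/12):97/48,(E:6,U:6):99/16)

step 1: merge (I,Q) at d=1; branch lengths I→1/2, Q→1/2; new cluster IQ
  updated: d(B,IQ)=37/2, d(E,IQ)=45/2, d(IQ,S)=11/2, d(IQ,U)=19
step 2: merge (IQ,S) at d=11/2; branch lengths IQ→9/4, S→11/4; new cluster IQS
  updated: d(B,IQS)=61/3, d(E,IQS)=61/3, d(IQS,U)=26
step 3: merge (E,U) at d=12; branch lengths E→6, U→6; new cluster EU
  updated: d(B,EU)=28, d(EU,IQS)=139/6
step 4: merge (B,IQS) at d=61/3; branch lengths B→61/6, IQS→89/12; new cluster BIQS
  updated: d(BIQS,EU)=195/8
step 5: merge (BIQS,EU) at d=195/8; branch lengths BIQS→97/48, EU→99/16; new cluster BEIQSU
final tree: ((B:61/6,((I:1/2,Q:1/2):9/4,S:11/4):89/12):97/48,(E:6,U:6):99/16)
total length: 1051/24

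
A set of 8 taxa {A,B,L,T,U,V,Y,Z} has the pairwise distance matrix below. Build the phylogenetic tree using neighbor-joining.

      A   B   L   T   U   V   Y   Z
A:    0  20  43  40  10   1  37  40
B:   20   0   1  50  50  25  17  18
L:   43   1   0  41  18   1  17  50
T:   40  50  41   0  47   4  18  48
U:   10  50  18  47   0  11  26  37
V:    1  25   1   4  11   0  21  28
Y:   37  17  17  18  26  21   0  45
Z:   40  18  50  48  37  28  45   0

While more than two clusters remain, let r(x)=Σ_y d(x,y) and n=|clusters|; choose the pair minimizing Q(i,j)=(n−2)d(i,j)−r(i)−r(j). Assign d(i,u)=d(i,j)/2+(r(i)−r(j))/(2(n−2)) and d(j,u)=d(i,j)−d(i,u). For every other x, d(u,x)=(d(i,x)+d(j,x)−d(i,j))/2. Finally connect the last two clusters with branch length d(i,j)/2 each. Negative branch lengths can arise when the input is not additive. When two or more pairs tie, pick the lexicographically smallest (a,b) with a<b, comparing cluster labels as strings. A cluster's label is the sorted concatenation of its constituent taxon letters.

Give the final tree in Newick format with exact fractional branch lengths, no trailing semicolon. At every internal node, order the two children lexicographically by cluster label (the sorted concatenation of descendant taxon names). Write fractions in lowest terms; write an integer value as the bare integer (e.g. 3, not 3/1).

(((((A:65/16,U:95/16):173/24,V:-149/24):131/32,(T:257/20,Y:103/20):285/32):127/32,(B:4/3,L:-1/3):323/32):749/64,Z:749/64)

iteration 1: select B,L (d=1, Q=-346); attach at lengths (4/3, -1/3); label the merged cluster BL
  updated: d(A,BL)=31, d(BL,T)=45, d(BL,U)=67/2, d(BL,V)=25/2, d(BL,Y)=33/2, d(BL,Z)=67/2
iteration 2: select T,Y (d=18, Q=-551/2); attach at lengths (257/20, 103/20); label the merged cluster TY
  updated: d(A,TY)=59/2, d(BL,TY)=87/4, d(TY,U)=55/2, d(TY,V)=7/2, d(TY,Z)=75/2
iteration 3: select A,U (d=10, Q=-381/2); attach at lengths (65/16, 95/16); label the merged cluster AU
  updated: d(AU,BL)=109/4, d(AU,TY)=47/2, d(AU,V)=1, d(AU,Z)=67/2
iteration 4: select AU,V (d=1, Q=-509/4); attach at lengths (173/24, -149/24); label the merged cluster AUV
  updated: d(AUV,BL)=155/8, d(AUV,TY)=13, d(AUV,Z)=121/4
iteration 5: select AUV,TY (d=13, Q=-871/8); attach at lengths (131/32, 285/32); label the merged cluster ATUVY
  updated: d(ATUVY,BL)=225/16, d(ATUVY,Z)=219/8
iteration 6: select ATUVY,BL (d=225/16, Q=-1199/16); attach at lengths (127/32, 323/32); label the merged cluster ABLTUVY
  updated: d(ABLTUVY,Z)=749/32
iteration 7: select ABLTUVY,Z (d=749/32); attach at lengths (749/64, 749/64); label the merged cluster ABLTUVYZ
final tree: (((((A:65/16,U:95/16):173/24,V:-149/24):131/32,(T:257/20,Y:103/20):285/32):127/32,(B:4/3,L:-1/3):323/32):749/64,Z:749/64)
total length: 2575/32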